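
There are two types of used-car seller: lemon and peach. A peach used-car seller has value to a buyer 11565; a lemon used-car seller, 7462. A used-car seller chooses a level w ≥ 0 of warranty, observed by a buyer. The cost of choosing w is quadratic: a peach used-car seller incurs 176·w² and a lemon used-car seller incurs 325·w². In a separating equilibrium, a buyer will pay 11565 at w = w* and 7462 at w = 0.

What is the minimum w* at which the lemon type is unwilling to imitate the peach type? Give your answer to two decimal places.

3.55

The lemon type at w = 0 receives 7462; imitating at w* yields 11565 − 325·w*².
Indifference: 7462 = 11565 − 325·w*², so w*² = (11565 − 7462) / 325 ≈ 12.6246.
w* = √12.6246 ≈ 3.55.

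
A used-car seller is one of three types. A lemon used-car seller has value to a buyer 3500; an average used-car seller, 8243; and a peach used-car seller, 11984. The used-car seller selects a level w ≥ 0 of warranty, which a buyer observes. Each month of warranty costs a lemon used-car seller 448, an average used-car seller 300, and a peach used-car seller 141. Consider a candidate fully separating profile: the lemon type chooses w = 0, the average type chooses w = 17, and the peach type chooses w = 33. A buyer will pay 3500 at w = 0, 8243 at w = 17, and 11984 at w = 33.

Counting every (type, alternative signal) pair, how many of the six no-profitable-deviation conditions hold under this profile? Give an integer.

5

Average (own payoff 8243 − 300×17 = 3143): to w=0 gives 3500 → profitable ✗; to w=33 gives 11984 − 300×33 = 2084 → no gain ✓.
Lemon (own payoff 3500): to w=17 gives 8243 − 448×17 = 627 → no gain ✓; to w=33 gives 11984 − 448×33 = -2800 → no gain ✓.
Peach (own payoff 11984 − 141×33 = 7331): to w=0 gives 3500 → no gain ✓; to w=17 gives 8243 − 141×17 = 5846 → no gain ✓.
5 of the 6 constraints hold; not an equilibrium.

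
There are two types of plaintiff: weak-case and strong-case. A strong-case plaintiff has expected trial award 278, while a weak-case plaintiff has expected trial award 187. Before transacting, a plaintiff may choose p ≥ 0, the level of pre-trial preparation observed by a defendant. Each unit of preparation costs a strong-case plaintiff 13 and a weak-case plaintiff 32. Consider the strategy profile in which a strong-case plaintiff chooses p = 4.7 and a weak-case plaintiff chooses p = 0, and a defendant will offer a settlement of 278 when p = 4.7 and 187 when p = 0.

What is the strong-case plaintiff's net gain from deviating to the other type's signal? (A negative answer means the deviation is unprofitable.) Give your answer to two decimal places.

-29.90

Playing p = 4.7 the strong-case plaintiff receives 278 − 13 × 4.7 = 216.9.
Deviating to p = 0 yields 187 instead.
Gain from deviating: 187 − 216.9 = -29.90.
The gain is negative, so the strong-case type's incentive-compatibility constraint is satisfied.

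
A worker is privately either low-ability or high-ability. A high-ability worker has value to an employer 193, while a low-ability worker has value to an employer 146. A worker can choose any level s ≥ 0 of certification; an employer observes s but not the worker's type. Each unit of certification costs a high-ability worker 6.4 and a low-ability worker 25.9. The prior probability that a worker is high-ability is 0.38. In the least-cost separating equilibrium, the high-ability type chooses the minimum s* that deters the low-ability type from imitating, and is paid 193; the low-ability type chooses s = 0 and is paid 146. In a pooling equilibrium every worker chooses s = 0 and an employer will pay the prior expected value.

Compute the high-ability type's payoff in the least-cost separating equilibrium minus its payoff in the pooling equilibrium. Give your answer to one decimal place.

17.5

Least-cost separating signal: s* solves 146 = 193 − 25.9·s*, so s* = (193 − 146)/25.9 ≈ 1.8147.
High-ability type's separating payoff: 193 − 6.4 × s* = 193 − 6.4 × (193 − 146)/25.9 = 193 − 300.8/25.9 ≈ 181.386.
Pooling payoff: 0.38 × 193 + 0.62 × 146 = 163.86.
Difference: 181.386 − 163.86 = 17.526, i.e. 17.5 to one decimal place.
The high-ability type prefers to separate.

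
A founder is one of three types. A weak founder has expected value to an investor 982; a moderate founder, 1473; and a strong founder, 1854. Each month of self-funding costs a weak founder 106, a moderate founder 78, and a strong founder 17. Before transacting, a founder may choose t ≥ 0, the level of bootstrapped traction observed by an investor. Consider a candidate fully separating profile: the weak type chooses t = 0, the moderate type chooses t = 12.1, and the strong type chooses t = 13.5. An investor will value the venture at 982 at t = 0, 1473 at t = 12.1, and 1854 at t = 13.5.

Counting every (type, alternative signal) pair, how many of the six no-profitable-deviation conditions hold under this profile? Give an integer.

4

Strong (own payoff 1854 − 17×13.5 = 1624.5): to t=0 gives 982 → no gain ✓; to t=12.1 gives 1473 − 17×12.1 = 1267.3 → no gain ✓.
Weak (own payoff 982): to t=12.1 gives 1473 − 106×12.1 = 190.4 → no gain ✓; to t=13.5 gives 1854 − 106×13.5 = 423 → no gain ✓.
Moderate (own payoff 1473 − 78×12.1 = 529.2): to t=0 gives 982 → profitable ✗; to t=13.5 gives 1854 − 78×13.5 = 801 → profitable ✗.
4 of the 6 constraints hold; not an equilibrium.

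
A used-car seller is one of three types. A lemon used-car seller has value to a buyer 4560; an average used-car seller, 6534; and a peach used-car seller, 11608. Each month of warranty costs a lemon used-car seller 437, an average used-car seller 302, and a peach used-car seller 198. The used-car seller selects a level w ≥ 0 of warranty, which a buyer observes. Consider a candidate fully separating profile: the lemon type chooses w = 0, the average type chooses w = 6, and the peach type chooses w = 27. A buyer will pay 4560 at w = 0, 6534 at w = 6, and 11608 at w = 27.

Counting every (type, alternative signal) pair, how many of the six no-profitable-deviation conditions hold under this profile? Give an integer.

Average (own payoff 6534 − 302×6 = 4722): to w=0 gives 4560 → no gain ✓; to w=27 gives 11608 − 302×27 = 3454 → no gain ✓.
Peach (own payoff 11608 − 198×27 = 6262): to w=0 gives 4560 → no gain ✓; to w=6 gives 6534 − 198×6 = 5346 → no gain ✓.
Lemon (own payoff 4560): to w=6 gives 6534 − 437×6 = 3912 → no gain ✓; to w=27 gives 11608 − 437×27 = -191 → no gain ✓.
6 of the 6 constraints hold; this profile is a separating equilibrium.

6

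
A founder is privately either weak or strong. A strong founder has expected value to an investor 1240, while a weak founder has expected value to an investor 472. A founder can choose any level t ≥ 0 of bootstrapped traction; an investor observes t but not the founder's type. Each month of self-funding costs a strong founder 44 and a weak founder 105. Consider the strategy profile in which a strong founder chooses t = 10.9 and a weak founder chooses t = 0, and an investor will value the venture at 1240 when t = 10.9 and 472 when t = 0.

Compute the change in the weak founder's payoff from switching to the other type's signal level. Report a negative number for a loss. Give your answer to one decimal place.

Playing t = 0 the weak founder receives 472.
Deviating to t = 10.9 brings payment 1240 at cost 105 × 10.9 = 1144.5, netting 95.5.
Gain from deviating: 95.5 − 472 = -376.5.
The gain is negative, so the weak type's incentive-compatibility constraint is satisfied.

-376.5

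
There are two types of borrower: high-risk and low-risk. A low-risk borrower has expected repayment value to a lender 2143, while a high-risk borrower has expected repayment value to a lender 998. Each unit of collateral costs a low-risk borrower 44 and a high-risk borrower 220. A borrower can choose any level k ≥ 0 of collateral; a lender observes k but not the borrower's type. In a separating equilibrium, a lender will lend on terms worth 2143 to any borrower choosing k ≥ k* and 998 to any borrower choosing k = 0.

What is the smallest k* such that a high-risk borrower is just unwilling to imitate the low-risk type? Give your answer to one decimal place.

A high-risk borrower choosing k = 0 receives 998.
Imitating at k* instead would pay 2143 at cost 220·k*, netting 2143 − 220·k*.
Indifference: 998 = 2143 − 220·k*, so k* = (2143 − 998) / 220 ≈ 5.2.
This is the high-risk type's binding incentive-compatibility constraint; any k ≥ 5.2 sustains separation on that side.

5.2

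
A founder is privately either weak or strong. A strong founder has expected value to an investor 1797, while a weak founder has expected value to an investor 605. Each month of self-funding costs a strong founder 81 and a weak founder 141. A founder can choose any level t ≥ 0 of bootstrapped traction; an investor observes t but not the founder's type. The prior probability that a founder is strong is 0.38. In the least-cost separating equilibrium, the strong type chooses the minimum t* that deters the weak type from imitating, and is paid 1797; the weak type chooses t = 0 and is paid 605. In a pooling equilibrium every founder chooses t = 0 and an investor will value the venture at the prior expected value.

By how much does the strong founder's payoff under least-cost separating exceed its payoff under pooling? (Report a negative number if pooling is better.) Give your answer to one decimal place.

Least-cost separating signal: t* solves 605 = 1797 − 141·t*, so t* = (1797 − 605)/141 ≈ 8.4539.
Strong type's separating payoff: 1797 − 81 × t* = 1797 − 81 × (1797 − 605)/141 = 1797 − 96552/141 ≈ 1112.234.
Pooling payoff: 0.38 × 1797 + 0.62 × 605 = 1057.96.
Difference: 1112.234 − 1057.96 = 54.274, i.e. 54.3 to one decimal place.
The strong type prefers to separate.

54.3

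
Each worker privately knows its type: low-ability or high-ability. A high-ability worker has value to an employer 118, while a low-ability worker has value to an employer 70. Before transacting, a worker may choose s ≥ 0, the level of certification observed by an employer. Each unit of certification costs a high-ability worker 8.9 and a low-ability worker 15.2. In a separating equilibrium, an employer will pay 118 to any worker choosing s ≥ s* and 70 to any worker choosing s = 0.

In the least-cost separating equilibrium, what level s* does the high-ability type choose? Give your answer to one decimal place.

A low-ability worker choosing s = 0 receives 70.
Imitating at s* instead would pay 118 at cost 15.2·s*, netting 118 − 15.2·s*.
Indifference: 70 = 118 − 15.2·s*, so s* = (118 − 70) / 15.2 ≈ 3.2.
At s* the low-ability type's incentive constraint just binds; the high-ability type strictly prefers s* since its per-unit cost is lower.

3.2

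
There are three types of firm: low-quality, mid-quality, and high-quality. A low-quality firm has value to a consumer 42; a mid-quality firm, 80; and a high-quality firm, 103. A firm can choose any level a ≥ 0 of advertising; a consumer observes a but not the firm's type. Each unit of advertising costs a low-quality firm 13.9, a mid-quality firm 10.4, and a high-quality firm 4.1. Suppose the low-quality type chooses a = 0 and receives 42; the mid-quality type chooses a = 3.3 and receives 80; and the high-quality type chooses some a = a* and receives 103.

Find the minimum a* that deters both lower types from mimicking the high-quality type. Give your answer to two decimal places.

Mid-quality type (on-path payoff 80 − 10.4×3.3 = 45.68) won't mimic when 45.68 ≥ 103 − 10.4·a*, i.e. a* ≥ 5.51.
Low-quality type (on-path payoff 42) won't mimic when 42 ≥ 103 − 13.9·a*, i.e. a* ≥ 4.39.
Both must hold, so a* = max(4.39, 5.51) = 5.51. The mid-quality type's constraint binds.

5.51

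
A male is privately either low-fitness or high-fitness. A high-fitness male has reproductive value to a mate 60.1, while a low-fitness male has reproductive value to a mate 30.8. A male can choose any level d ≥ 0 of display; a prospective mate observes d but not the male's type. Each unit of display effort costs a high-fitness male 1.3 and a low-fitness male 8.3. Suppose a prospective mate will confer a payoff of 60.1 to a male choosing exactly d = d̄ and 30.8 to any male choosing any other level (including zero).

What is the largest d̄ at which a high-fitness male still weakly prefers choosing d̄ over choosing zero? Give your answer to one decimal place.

Choosing d̄ yields the high-fitness type 60.1 − 1.3·d̄; choosing zero yields 30.8.
The high-fitness type is indifferent at 60.1 − 1.3·d̄ = 30.8, i.e. d̄ = (60.1 − 30.8) / 1.3 ≈ 22.5.
For any d̄ above 22.5 the high-fitness type would rather pool at zero, so separation collapses.

22.5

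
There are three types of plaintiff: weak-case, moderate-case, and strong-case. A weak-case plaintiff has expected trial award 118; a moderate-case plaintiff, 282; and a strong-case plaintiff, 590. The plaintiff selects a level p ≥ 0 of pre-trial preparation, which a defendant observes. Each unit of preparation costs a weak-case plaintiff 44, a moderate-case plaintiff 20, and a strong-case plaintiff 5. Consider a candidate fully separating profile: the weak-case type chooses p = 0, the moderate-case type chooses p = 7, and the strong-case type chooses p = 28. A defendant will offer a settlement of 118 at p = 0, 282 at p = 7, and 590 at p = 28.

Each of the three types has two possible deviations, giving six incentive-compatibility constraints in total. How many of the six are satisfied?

6

Moderate-case (own payoff 282 − 20×7 = 142): to p=0 gives 118 → no gain ✓; to p=28 gives 590 − 20×28 = 30 → no gain ✓.
Strong-case (own payoff 590 − 5×28 = 450): to p=0 gives 118 → no gain ✓; to p=7 gives 282 − 5×7 = 247 → no gain ✓.
Weak-case (own payoff 118): to p=7 gives 282 − 44×7 = -26 → no gain ✓; to p=28 gives 590 − 44×28 = -642 → no gain ✓.
6 of the 6 constraints hold; this profile is a separating equilibrium.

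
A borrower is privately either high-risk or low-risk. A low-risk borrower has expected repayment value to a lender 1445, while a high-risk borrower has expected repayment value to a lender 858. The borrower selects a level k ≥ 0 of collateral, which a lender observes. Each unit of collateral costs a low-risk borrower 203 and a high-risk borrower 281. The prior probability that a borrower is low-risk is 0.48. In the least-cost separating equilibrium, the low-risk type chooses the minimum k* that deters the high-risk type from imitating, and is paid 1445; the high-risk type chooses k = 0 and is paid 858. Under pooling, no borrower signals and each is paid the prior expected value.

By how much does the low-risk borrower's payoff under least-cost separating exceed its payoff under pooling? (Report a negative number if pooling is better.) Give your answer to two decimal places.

Least-cost separating signal: k* solves 858 = 1445 − 281·k*, so k* = (1445 − 858)/281 ≈ 2.0890.
Low-risk type's separating payoff: 1445 − 203 × k* = 1445 − 203 × (1445 − 858)/281 = 1445 − 119161/281 ≈ 1020.9395.
Pooling payoff: 0.48 × 1445 + 0.52 × 858 = 1139.76.
Difference: 1020.9395 − 1139.76 = -118.8205, i.e. -118.82 to two decimal places.
The low-risk type would prefer the pooling outcome.

-118.82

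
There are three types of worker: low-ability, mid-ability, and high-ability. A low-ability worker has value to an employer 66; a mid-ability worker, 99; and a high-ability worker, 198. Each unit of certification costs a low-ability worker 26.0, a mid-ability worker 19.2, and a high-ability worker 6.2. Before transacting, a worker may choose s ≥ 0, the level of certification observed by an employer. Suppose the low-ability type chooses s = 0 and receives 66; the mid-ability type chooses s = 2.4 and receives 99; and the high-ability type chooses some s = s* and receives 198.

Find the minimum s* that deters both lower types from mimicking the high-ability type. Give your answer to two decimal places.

Mid-ability type (on-path payoff 99 − 19.2×2.4 = 52.92) won't mimic when 52.92 ≥ 198 − 19.2·s*, i.e. s* ≥ 7.56.
Low-ability type (on-path payoff 66) won't mimic when 66 ≥ 198 − 26.0·s*, i.e. s* ≥ 5.08.
Both must hold, so s* = max(5.08, 7.56) = 7.56. The mid-ability type's constraint binds.

7.56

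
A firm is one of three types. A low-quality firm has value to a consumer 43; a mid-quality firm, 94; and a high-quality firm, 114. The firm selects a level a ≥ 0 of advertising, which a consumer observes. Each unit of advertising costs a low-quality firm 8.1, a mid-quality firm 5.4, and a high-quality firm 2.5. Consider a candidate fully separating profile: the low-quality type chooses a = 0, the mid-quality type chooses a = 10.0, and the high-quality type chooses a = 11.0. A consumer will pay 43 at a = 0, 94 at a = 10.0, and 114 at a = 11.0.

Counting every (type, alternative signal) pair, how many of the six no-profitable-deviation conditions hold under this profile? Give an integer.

High-quality (own payoff 114 − 2.5×11.0 = 86.5): to a=0 gives 43 → no gain ✓; to a=10.0 gives 94 − 2.5×10.0 = 69 → no gain ✓.
Low-quality (own payoff 43): to a=10.0 gives 94 − 8.1×10.0 = 13 → no gain ✓; to a=11.0 gives 114 − 8.1×11.0 = 24.9 → no gain ✓.
Mid-quality (own payoff 94 − 5.4×10.0 = 40): to a=0 gives 43 → profitable ✗; to a=11.0 gives 114 − 5.4×11.0 = 54.6 → profitable ✗.
4 of the 6 constraints hold; not an equilibrium.

4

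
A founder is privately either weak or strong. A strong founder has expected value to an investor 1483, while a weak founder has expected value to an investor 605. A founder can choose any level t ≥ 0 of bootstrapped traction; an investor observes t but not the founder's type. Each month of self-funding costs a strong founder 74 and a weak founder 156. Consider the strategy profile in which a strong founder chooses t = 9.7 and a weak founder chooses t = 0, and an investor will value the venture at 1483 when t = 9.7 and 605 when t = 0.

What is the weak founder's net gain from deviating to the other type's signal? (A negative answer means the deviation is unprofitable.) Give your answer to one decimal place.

Playing t = 0 the weak founder receives 605.
Deviating to t = 9.7 brings payment 1483 at cost 156 × 9.7 = 1513.2, netting -30.2.
Gain from deviating: -30.2 − 605 = -635.2.
The gain is negative, so the weak type's incentive-compatibility constraint is satisfied.

-635.2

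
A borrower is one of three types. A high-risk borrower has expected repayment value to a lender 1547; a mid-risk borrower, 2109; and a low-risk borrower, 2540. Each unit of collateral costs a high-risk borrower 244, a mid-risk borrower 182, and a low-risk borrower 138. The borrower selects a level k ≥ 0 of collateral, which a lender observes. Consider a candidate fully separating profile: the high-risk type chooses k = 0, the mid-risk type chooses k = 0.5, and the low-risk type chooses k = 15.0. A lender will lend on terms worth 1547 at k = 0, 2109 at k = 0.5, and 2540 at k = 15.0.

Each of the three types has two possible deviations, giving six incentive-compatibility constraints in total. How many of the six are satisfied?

Low-risk (own payoff 2540 − 138×15.0 = 470): to k=0 gives 1547 → profitable ✗; to k=0.5 gives 2109 − 138×0.5 = 2040 → profitable ✗.
High-risk (own payoff 1547): to k=0.5 gives 2109 − 244×0.5 = 1987 → profitable ✗; to k=15.0 gives 2540 − 244×15.0 = -1120 → no gain ✓.
Mid-risk (own payoff 2109 − 182×0.5 = 2018): to k=0 gives 1547 → no gain ✓; to k=15.0 gives 2540 − 182×15.0 = -190 → no gain ✓.
3 of the 6 constraints hold; not an equilibrium.

3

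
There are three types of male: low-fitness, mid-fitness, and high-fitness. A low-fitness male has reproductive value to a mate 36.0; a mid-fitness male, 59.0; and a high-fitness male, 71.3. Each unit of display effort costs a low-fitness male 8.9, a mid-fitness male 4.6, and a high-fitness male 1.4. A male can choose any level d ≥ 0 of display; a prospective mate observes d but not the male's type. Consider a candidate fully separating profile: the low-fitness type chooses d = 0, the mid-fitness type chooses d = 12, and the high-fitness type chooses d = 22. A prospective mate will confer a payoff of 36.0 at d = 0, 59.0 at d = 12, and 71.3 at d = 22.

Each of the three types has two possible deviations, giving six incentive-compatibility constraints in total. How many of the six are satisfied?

Low-fitness (own payoff 36.0): to d=12 gives 59.0 − 8.9×12 = -47.8 → no gain ✓; to d=22 gives 71.3 − 8.9×22 = -124.5 → no gain ✓.
Mid-fitness (own payoff 59.0 − 4.6×12 = 3.8): to d=0 gives 36.0 → profitable ✗; to d=22 gives 71.3 − 4.6×22 = -29.9 → no gain ✓.
High-fitness (own payoff 71.3 − 1.4×22 = 40.5): to d=0 gives 36.0 → no gain ✓; to d=12 gives 59.0 − 1.4×12 = 42.2 → profitable ✗.
4 of the 6 constraints hold; not an equilibrium.

4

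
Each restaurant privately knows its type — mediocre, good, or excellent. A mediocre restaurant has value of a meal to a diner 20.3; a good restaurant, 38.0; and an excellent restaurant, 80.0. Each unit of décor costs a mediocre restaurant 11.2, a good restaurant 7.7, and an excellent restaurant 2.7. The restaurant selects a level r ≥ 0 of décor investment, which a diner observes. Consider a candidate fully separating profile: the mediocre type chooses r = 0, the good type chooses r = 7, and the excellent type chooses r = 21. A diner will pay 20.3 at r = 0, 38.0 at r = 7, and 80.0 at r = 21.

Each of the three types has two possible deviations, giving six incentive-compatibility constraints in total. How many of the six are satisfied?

5

Excellent (own payoff 80.0 − 2.7×21 = 23.3): to r=0 gives 20.3 → no gain ✓; to r=7 gives 38.0 − 2.7×7 = 19.1 → no gain ✓.
Mediocre (own payoff 20.3): to r=7 gives 38.0 − 11.2×7 = -40.4 → no gain ✓; to r=21 gives 80.0 − 11.2×21 = -155.2 → no gain ✓.
Good (own payoff 38.0 − 7.7×7 = -15.9): to r=0 gives 20.3 → profitable ✗; to r=21 gives 80.0 − 7.7×21 = -81.7 → no gain ✓.
5 of the 6 constraints hold; not an equilibrium.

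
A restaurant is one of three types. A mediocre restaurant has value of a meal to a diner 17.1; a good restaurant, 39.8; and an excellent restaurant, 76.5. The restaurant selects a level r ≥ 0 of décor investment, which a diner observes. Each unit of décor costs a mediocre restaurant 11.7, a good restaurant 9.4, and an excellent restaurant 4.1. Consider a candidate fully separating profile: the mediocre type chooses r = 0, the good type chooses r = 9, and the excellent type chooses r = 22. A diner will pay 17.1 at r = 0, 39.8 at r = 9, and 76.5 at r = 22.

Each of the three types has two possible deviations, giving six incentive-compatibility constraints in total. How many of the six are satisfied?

3

Excellent (own payoff 76.5 − 4.1×22 = -13.7): to r=0 gives 17.1 → profitable ✗; to r=9 gives 39.8 − 4.1×9 = 2.9 → profitable ✗.
Mediocre (own payoff 17.1): to r=9 gives 39.8 − 11.7×9 = -65.5 → no gain ✓; to r=22 gives 76.5 − 11.7×22 = -180.9 → no gain ✓.
Good (own payoff 39.8 − 9.4×9 = -44.8): to r=0 gives 17.1 → profitable ✗; to r=22 gives 76.5 − 9.4×22 = -130.3 → no gain ✓.
3 of the 6 constraints hold; not an equilibrium.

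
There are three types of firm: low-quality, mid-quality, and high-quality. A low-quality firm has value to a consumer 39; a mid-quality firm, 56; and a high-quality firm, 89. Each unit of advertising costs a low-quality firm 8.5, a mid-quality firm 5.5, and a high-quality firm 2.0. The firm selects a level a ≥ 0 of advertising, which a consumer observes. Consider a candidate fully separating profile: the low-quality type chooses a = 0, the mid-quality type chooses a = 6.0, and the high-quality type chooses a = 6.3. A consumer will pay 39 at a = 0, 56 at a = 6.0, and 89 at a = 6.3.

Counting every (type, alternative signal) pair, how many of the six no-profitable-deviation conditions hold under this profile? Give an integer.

Mid-quality (own payoff 56 − 5.5×6.0 = 23): to a=0 gives 39 → profitable ✗; to a=6.3 gives 89 − 5.5×6.3 = 54.35 → profitable ✗.
High-quality (own payoff 89 − 2.0×6.3 = 76.4): to a=0 gives 39 → no gain ✓; to a=6.0 gives 56 − 2.0×6.0 = 44 → no gain ✓.
Low-quality (own payoff 39): to a=6.0 gives 56 − 8.5×6.0 = 5 → no gain ✓; to a=6.3 gives 89 − 8.5×6.3 = 35.45 → no gain ✓.
4 of the 6 constraints hold; not an equilibrium.

4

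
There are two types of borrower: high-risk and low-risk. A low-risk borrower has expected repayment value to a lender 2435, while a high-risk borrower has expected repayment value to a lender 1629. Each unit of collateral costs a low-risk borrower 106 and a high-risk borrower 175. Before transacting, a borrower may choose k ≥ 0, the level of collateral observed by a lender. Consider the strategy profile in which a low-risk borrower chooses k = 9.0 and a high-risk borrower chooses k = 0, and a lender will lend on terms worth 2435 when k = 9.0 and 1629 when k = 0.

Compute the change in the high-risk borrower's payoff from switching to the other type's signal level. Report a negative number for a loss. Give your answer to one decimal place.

-769.0

Playing k = 0 the high-risk borrower receives 1629.
Deviating to k = 9.0 brings payment 2435 at cost 175 × 9.0 = 1575, netting 860.
Gain from deviating: 860 − 1629 = -769.0.
The gain is negative, so the high-risk type's incentive-compatibility constraint is satisfied.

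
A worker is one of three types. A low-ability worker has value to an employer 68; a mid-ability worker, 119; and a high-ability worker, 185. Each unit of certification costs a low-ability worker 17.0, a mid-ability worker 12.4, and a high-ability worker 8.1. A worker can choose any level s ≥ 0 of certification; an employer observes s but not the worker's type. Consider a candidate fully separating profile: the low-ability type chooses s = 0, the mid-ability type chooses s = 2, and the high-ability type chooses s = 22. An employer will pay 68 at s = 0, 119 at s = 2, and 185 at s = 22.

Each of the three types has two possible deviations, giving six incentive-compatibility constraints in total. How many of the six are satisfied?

3

High-ability (own payoff 185 − 8.1×22 = 6.8): to s=0 gives 68 → profitable ✗; to s=2 gives 119 − 8.1×2 = 102.8 → profitable ✗.
Low-ability (own payoff 68): to s=2 gives 119 − 17.0×2 = 85 → profitable ✗; to s=22 gives 185 − 17.0×22 = -189 → no gain ✓.
Mid-ability (own payoff 119 − 12.4×2 = 94.2): to s=0 gives 68 → no gain ✓; to s=22 gives 185 − 12.4×22 = -87.8 → no gain ✓.
3 of the 6 constraints hold; not an equilibrium.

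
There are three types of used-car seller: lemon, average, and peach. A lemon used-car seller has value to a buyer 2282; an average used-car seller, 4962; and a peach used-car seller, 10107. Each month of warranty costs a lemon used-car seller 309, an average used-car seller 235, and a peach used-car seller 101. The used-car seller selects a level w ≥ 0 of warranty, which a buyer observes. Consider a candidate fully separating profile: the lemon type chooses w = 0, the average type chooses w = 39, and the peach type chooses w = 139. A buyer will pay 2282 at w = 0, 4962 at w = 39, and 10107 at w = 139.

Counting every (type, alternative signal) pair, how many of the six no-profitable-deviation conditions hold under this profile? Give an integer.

Lemon (own payoff 2282): to w=39 gives 4962 − 309×39 = -7089 → no gain ✓; to w=139 gives 10107 − 309×139 = -32844 → no gain ✓.
Average (own payoff 4962 − 235×39 = -4203): to w=0 gives 2282 → profitable ✗; to w=139 gives 10107 − 235×139 = -22558 → no gain ✓.
Peach (own payoff 10107 − 101×139 = -3932): to w=0 gives 2282 → profitable ✗; to w=39 gives 4962 − 101×39 = 1023 → profitable ✗.
3 of the 6 constraints hold; not an equilibrium.

3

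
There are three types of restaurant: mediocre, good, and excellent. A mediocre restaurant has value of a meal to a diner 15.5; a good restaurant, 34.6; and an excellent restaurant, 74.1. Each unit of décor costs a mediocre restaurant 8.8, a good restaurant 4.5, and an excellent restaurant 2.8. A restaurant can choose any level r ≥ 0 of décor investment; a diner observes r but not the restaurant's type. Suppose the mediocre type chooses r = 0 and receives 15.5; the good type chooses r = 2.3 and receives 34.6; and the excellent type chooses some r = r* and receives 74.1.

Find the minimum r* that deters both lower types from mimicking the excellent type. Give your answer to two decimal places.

Good type (on-path payoff 34.6 − 4.5×2.3 = 24.25) won't mimic when 24.25 ≥ 74.1 − 4.5·r*, i.e. r* ≥ 11.08.
Mediocre type (on-path payoff 15.5) won't mimic when 15.5 ≥ 74.1 − 8.8·r*, i.e. r* ≥ 6.66.
Both must hold, so r* = max(6.66, 11.08) = 11.08. The good type's constraint binds.

11.08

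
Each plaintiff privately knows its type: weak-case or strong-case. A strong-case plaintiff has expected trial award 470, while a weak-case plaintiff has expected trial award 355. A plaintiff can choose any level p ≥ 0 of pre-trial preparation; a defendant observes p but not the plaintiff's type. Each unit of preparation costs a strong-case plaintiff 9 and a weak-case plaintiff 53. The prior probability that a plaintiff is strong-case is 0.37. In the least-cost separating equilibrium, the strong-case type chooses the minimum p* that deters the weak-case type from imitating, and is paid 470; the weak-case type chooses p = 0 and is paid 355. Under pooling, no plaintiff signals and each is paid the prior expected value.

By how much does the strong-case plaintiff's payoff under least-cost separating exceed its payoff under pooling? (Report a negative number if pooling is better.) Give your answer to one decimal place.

Least-cost separating signal: p* solves 355 = 470 − 53·p*, so p* = (470 − 355)/53 ≈ 2.1698.
Strong-case type's separating payoff: 470 − 9 × p* = 470 − 9 × (470 − 355)/53 = 470 − 1035/53 ≈ 450.472.
Pooling payoff: 0.37 × 470 + 0.63 × 355 = 397.55.
Difference: 450.472 − 397.55 = 52.922, i.e. 52.9 to one decimal place.
The strong-case type prefers to separate.

52.9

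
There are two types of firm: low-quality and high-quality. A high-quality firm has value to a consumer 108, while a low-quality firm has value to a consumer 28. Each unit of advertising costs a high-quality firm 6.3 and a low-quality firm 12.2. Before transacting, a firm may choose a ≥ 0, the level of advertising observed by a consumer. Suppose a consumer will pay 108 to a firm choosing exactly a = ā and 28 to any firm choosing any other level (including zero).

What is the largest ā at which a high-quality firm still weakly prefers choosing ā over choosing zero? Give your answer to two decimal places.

12.70

Choosing ā yields the high-quality type 108 − 6.3·ā; choosing zero yields 28.
The high-quality type is indifferent at 108 − 6.3·ā = 28, i.e. ā = (108 − 28) / 6.3 ≈ 12.70.
For any ā above 12.70 the high-quality type would rather pool at zero, so separation collapses.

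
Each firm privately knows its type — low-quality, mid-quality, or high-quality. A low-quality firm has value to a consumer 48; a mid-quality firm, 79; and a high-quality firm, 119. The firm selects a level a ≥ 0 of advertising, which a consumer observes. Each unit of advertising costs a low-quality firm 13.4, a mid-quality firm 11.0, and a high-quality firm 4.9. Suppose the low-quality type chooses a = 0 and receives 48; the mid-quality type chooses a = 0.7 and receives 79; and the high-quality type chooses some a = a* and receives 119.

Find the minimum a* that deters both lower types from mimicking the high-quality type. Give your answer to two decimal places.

5.30

Mid-quality type (on-path payoff 79 − 11.0×0.7 = 71.3) won't mimic when 71.3 ≥ 119 − 11.0·a*, i.e. a* ≥ 4.34.
Low-quality type (on-path payoff 48) won't mimic when 48 ≥ 119 − 13.4·a*, i.e. a* ≥ 5.30.
Both must hold, so a* = max(5.30, 4.34) = 5.30. The low-quality type's constraint binds.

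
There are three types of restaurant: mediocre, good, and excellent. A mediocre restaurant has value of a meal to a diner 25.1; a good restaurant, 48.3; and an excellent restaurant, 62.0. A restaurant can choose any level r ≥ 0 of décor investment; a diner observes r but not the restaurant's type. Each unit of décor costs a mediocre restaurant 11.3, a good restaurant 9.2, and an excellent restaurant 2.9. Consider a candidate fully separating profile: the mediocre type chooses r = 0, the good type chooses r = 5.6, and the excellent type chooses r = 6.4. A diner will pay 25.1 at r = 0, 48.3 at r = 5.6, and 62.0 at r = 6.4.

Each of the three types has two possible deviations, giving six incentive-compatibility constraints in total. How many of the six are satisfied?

Excellent (own payoff 62.0 − 2.9×6.4 = 43.44): to r=0 gives 25.1 → no gain ✓; to r=5.6 gives 48.3 − 2.9×5.6 = 32.06 → no gain ✓.
Good (own payoff 48.3 − 9.2×5.6 = -3.22): to r=0 gives 25.1 → profitable ✗; to r=6.4 gives 62.0 − 9.2×6.4 = 3.12 → profitable ✗.
Mediocre (own payoff 25.1): to r=5.6 gives 48.3 − 11.3×5.6 = -14.98 → no gain ✓; to r=6.4 gives 62.0 − 11.3×6.4 = -10.32 → no gain ✓.
4 of the 6 constraints hold; not an equilibrium.

4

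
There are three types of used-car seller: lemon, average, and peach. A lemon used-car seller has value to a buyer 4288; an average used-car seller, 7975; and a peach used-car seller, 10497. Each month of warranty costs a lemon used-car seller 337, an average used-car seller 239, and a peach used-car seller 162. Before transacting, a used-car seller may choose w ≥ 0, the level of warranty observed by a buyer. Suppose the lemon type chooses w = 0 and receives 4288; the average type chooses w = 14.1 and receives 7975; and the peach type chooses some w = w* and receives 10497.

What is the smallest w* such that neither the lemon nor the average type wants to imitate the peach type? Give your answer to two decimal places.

24.65

Average type (on-path payoff 7975 − 239×14.1 = 4605.1) won't mimic when 4605.1 ≥ 10497 − 239·w*, i.e. w* ≥ 24.65.
Lemon type (on-path payoff 4288) won't mimic when 4288 ≥ 10497 − 337·w*, i.e. w* ≥ 18.42.
Both must hold, so w* = max(18.42, 24.65) = 24.65. The average type's constraint binds.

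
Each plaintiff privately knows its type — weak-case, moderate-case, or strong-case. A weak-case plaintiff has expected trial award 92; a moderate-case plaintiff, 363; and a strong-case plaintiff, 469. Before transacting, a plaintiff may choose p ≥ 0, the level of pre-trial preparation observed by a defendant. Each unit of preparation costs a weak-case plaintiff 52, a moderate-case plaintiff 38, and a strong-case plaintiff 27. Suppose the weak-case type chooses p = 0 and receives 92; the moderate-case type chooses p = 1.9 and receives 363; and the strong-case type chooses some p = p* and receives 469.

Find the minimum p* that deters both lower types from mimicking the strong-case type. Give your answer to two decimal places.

Moderate-case type (on-path payoff 363 − 38×1.9 = 290.8) won't mimic when 290.8 ≥ 469 − 38·p*, i.e. p* ≥ 4.69.
Weak-case type (on-path payoff 92) won't mimic when 92 ≥ 469 − 52·p*, i.e. p* ≥ 7.25.
Both must hold, so p* = max(7.25, 4.69) = 7.25. The weak-case type's constraint binds.

7.25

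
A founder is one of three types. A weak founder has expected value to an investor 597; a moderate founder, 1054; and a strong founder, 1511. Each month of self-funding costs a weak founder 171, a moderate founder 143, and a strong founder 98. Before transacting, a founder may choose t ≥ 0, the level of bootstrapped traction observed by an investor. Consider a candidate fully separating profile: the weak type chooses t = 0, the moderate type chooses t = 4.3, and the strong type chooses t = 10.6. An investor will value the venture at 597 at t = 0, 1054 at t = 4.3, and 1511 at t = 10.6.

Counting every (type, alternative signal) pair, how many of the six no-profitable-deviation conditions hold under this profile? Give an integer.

Strong (own payoff 1511 − 98×10.6 = 472.2): to t=0 gives 597 → profitable ✗; to t=4.3 gives 1054 − 98×4.3 = 632.6 → profitable ✗.
Moderate (own payoff 1054 − 143×4.3 = 439.1): to t=0 gives 597 → profitable ✗; to t=10.6 gives 1511 − 143×10.6 = -4.8 → no gain ✓.
Weak (own payoff 597): to t=4.3 gives 1054 − 171×4.3 = 318.7 → no gain ✓; to t=10.6 gives 1511 − 171×10.6 = -301.6 → no gain ✓.
3 of the 6 constraints hold; not an equilibrium.

3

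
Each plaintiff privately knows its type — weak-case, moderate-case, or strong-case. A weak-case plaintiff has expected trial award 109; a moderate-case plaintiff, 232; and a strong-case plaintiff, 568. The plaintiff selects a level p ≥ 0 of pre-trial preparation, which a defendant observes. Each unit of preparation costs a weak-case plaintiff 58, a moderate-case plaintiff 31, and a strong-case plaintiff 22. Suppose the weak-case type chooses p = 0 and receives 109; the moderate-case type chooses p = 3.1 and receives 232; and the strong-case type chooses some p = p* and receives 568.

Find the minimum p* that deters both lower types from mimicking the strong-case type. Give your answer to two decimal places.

13.94

Weak-case type (on-path payoff 109) won't mimic when 109 ≥ 568 − 58·p*, i.e. p* ≥ 7.91.
Moderate-case type (on-path payoff 232 − 31×3.1 = 135.9) won't mimic when 135.9 ≥ 568 − 31·p*, i.e. p* ≥ 13.94.
Both must hold, so p* = max(7.91, 13.94) = 13.94. The moderate-case type's constraint binds.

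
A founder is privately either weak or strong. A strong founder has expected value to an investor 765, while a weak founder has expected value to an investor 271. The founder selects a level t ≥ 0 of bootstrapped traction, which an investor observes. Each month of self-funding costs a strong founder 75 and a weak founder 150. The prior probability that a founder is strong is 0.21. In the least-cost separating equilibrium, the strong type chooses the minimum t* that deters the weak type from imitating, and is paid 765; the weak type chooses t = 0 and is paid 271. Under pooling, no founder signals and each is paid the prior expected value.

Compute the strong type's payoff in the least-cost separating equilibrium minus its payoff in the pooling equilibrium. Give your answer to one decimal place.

143.3

Least-cost separating signal: t* solves 271 = 765 − 150·t*, so t* = (765 − 271)/150 ≈ 3.2933.
Strong type's separating payoff: 765 − 75 × t* = 765 − 75 × (765 − 271)/150 = 765 − 37050/150 = 518.
Pooling payoff: 0.21 × 765 + 0.79 × 271 = 374.74.
Difference: 518 − 374.74 = 143.26, i.e. 143.3 to one decimal place.
The strong type prefers to separate.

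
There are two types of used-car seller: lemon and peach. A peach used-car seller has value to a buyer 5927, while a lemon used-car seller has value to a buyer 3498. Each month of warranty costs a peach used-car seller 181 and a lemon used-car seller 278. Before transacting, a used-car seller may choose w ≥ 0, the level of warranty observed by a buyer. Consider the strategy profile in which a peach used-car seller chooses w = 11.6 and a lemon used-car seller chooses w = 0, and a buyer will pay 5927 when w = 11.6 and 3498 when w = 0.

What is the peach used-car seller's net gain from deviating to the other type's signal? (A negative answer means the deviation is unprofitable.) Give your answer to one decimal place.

Playing w = 11.6 the peach used-car seller receives 5927 − 181 × 11.6 = 3827.4.
Deviating to w = 0 yields 3498 instead.
Gain from deviating: 3498 − 3827.4 = -329.4.
The gain is negative, so the peach type's incentive-compatibility constraint is satisfied.

-329.4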